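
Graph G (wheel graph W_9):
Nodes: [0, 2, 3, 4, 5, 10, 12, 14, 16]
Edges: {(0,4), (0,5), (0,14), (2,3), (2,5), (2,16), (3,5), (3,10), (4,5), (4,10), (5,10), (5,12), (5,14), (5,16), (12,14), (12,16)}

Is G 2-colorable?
No, G is not 2-colorable

The clique on vertices [0, 4, 5] has size 3 > 2, so it alone needs 3 colors.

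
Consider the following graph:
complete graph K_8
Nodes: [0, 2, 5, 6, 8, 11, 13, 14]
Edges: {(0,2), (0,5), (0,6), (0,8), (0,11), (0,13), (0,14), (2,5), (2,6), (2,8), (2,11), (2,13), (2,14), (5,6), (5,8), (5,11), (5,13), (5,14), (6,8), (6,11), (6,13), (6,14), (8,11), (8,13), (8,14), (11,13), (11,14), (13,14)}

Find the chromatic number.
Clique number ω(G) = 8 (lower bound: χ ≥ ω).
The clique on [0, 2, 5, 6, 8, 11, 13, 14] has size 8, forcing χ ≥ 8, and the coloring below uses 8 colors, so χ(G) = 8.
A valid 8-coloring: color 1: [14]; color 2: [6]; color 3: [8]; color 4: [0]; color 5: [2]; color 6: [5]; color 7: [11]; color 8: [13].

χ(G) = 8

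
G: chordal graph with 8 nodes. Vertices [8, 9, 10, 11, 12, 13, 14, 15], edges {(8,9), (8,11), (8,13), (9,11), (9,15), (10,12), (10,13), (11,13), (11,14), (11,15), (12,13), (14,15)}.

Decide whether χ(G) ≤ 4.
Yes, G is 4-colorable

A valid 4-coloring: color 1: [10, 11]; color 2: [9, 13, 14]; color 3: [8, 12, 15].
(χ(G) = 3 ≤ 4.)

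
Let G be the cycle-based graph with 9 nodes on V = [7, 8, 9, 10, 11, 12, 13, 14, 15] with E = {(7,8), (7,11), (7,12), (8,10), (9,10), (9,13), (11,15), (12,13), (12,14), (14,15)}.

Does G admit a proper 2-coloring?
Odd cycle [15, 14, 12, 7, 11] needs 3 colors (χ ≥ 3).
Hence χ(G) ≥ 3 > 2, so no proper 2-coloring exists.

No, G is not 2-colorable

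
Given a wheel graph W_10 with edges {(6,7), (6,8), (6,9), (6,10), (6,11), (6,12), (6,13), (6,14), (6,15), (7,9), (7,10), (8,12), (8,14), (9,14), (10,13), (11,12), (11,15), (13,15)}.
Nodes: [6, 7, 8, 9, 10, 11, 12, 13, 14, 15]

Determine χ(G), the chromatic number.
Clique number ω(G) = 3 (lower bound: χ ≥ ω).
Odd cycle [7, 9, 14, 8, 12, 11, 15, 13, 10] needs 3 colors (χ ≥ 3).
Vertex 6 is adjacent to every vertex of [7, 8, 9, 10, 11, 12, 13, 14, 15], which already need 3 colors among themselves, so 6 needs a new color (χ ≥ 4).
The coloring below uses 4 colors, so χ(G) = 4.
A valid 4-coloring: color 1: [6]; color 2: [7, 12, 13, 14]; color 3: [8, 9, 10, 11]; color 4: [15].

χ(G) = 4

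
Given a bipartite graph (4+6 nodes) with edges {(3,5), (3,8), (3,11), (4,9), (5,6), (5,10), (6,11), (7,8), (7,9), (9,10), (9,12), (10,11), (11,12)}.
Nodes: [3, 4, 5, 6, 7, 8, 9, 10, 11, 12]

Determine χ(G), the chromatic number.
Clique number ω(G) = 2 (lower bound: χ ≥ ω).
The graph is bipartite (no odd cycle), so 2 colors suffice: χ(G) = 2.
A valid 2-coloring: color 1: [5, 8, 9, 11]; color 2: [3, 4, 6, 7, 10, 12].

χ(G) = 2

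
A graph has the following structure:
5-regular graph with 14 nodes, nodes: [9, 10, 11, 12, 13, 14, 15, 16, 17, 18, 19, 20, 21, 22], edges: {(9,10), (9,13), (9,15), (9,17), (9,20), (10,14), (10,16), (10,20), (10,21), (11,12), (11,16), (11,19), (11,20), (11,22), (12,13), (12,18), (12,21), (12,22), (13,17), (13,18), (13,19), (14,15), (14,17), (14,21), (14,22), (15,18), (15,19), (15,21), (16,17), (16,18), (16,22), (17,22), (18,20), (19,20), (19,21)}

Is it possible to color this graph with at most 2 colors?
The clique on vertices [9, 13, 17] has size 3 > 2, so it alone needs 3 colors.

No, G is not 2-colorable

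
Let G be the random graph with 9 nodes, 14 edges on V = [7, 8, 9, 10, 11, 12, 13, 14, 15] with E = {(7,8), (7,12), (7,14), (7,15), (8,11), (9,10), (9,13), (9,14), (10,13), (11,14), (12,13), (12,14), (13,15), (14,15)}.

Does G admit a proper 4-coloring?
Yes, G is 4-colorable

A valid 4-coloring: color 1: [8, 13, 14]; color 2: [7, 9, 11]; color 3: [10, 12, 15].
(χ(G) = 3 ≤ 4.)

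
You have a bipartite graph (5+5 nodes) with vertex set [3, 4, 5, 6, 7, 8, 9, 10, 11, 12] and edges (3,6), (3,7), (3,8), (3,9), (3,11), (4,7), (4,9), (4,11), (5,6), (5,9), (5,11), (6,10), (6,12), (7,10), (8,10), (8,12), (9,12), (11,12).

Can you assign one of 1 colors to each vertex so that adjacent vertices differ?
No, G is not 1-colorable

Edge (3,6) forces its endpoints to differ, so 1 color is not enough.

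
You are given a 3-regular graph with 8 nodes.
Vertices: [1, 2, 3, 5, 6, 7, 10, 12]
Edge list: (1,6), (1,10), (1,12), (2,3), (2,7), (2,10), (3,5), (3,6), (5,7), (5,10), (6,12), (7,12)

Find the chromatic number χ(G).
Clique number ω(G) = 3 (lower bound: χ ≥ ω).
The clique on [1, 6, 12] has size 3, forcing χ ≥ 3, and the coloring below uses 3 colors, so χ(G) = 3.
A valid 3-coloring: color 1: [1, 3, 7]; color 2: [10, 12]; color 3: [2, 5, 6].

χ(G) = 3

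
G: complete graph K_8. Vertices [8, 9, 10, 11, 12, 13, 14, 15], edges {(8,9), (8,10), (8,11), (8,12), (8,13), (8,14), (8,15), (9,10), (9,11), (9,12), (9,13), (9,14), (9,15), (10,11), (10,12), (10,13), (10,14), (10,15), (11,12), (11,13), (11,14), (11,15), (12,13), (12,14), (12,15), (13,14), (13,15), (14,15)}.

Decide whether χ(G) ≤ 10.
Yes, G is 10-colorable

A valid 10-coloring: color 1: [14]; color 2: [8]; color 3: [13]; color 4: [11]; color 5: [10]; color 6: [9]; color 7: [12]; color 8: [15].
(χ(G) = 8 ≤ 10.)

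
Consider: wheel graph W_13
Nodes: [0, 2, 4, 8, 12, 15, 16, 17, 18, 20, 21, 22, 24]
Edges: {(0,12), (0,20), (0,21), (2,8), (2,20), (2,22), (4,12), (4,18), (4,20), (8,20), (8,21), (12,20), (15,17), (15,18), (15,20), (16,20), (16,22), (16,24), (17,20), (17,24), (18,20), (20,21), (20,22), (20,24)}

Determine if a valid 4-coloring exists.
A valid 4-coloring: color 1: [20]; color 2: [0, 4, 8, 15, 22, 24]; color 3: [2, 12, 16, 17, 18, 21].
(χ(G) = 3 ≤ 4.)

Yes, G is 4-colorable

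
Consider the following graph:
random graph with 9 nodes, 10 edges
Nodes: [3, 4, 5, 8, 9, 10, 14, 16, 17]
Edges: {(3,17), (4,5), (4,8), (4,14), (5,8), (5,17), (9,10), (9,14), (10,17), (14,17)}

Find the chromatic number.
χ(G) = 3

Clique number ω(G) = 3 (lower bound: χ ≥ ω).
The clique on [4, 5, 8] has size 3, forcing χ ≥ 3, and the coloring below uses 3 colors, so χ(G) = 3.
A valid 3-coloring: color 1: [4, 9, 16, 17]; color 2: [3, 5, 10, 14]; color 3: [8].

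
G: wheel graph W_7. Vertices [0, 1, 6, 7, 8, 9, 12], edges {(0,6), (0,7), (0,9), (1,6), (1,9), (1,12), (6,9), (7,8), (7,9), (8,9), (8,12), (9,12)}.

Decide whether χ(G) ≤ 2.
No, G is not 2-colorable

The clique on vertices [0, 6, 9] has size 3 > 2, so it alone needs 3 colors.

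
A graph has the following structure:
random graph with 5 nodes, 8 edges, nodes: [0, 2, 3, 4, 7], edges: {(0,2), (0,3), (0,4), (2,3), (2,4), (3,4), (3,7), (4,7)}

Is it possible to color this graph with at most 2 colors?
No, G is not 2-colorable

The clique on vertices [0, 2, 3, 4] has size 4 > 2, so it alone needs 4 colors.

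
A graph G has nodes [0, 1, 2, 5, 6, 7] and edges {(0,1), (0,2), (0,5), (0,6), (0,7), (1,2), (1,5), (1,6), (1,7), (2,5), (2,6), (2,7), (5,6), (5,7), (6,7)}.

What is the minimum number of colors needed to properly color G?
χ(G) = 6

Clique number ω(G) = 6 (lower bound: χ ≥ ω).
The clique on [0, 1, 2, 5, 6, 7] has size 6, forcing χ ≥ 6, and the coloring below uses 6 colors, so χ(G) = 6.
A valid 6-coloring: color 1: [0]; color 2: [7]; color 3: [6]; color 4: [5]; color 5: [1]; color 6: [2].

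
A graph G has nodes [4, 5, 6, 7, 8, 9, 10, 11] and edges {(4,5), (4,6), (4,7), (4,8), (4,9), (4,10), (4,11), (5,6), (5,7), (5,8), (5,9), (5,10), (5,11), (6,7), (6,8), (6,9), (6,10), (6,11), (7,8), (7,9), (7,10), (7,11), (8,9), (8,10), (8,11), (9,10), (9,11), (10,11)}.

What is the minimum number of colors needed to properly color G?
χ(G) = 8

Clique number ω(G) = 8 (lower bound: χ ≥ ω).
The clique on [4, 5, 6, 7, 8, 9, 10, 11] has size 8, forcing χ ≥ 8, and the coloring below uses 8 colors, so χ(G) = 8.
A valid 8-coloring: color 1: [9]; color 2: [8]; color 3: [7]; color 4: [5]; color 5: [4]; color 6: [11]; color 7: [6]; color 8: [10].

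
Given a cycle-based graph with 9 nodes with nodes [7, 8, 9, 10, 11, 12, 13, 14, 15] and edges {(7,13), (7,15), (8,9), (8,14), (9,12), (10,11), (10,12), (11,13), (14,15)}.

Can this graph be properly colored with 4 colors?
Yes, G is 4-colorable

A valid 4-coloring: color 1: [7, 11, 12, 14]; color 2: [8, 10, 13, 15]; color 3: [9].
(χ(G) = 3 ≤ 4.)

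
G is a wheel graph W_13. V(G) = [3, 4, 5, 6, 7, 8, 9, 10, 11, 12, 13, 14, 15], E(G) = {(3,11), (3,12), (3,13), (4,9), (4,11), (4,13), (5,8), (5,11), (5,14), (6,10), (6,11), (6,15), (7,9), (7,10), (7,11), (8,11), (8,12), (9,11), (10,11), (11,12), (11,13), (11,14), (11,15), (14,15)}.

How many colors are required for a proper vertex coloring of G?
χ(G) = 3

Clique number ω(G) = 3 (lower bound: χ ≥ ω).
The clique on [3, 11, 12] has size 3, forcing χ ≥ 3, and the coloring below uses 3 colors, so χ(G) = 3.
A valid 3-coloring: color 1: [11]; color 2: [3, 4, 6, 7, 8, 14]; color 3: [5, 9, 10, 12, 13, 15].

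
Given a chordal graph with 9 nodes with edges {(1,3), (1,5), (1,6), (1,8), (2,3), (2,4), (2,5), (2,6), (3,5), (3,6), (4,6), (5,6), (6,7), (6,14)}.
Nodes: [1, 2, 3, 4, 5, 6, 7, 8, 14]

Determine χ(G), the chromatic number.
χ(G) = 4

Clique number ω(G) = 4 (lower bound: χ ≥ ω).
The clique on [1, 3, 5, 6] has size 4, forcing χ ≥ 4, and the coloring below uses 4 colors, so χ(G) = 4.
A valid 4-coloring: color 1: [6, 8]; color 2: [1, 2, 7, 14]; color 3: [4, 5]; color 4: [3].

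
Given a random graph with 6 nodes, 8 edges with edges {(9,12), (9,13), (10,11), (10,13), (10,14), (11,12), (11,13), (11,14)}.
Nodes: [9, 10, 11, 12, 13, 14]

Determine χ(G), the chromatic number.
χ(G) = 3

Clique number ω(G) = 3 (lower bound: χ ≥ ω).
The clique on [10, 11, 13] has size 3, forcing χ ≥ 3, and the coloring below uses 3 colors, so χ(G) = 3.
A valid 3-coloring: color 1: [9, 11]; color 2: [12, 13, 14]; color 3: [10].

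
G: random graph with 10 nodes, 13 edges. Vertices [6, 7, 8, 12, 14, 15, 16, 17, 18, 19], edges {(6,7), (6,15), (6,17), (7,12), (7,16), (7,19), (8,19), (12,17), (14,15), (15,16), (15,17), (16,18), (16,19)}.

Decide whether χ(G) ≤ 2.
The clique on vertices [7, 16, 19] has size 3 > 2, so it alone needs 3 colors.

No, G is not 2-colorable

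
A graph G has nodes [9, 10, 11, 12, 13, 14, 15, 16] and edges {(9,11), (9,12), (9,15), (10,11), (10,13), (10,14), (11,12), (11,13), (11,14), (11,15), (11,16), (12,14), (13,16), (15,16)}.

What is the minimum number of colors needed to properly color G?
χ(G) = 4

Clique number ω(G) = 3 (lower bound: χ ≥ ω).
Odd cycle [15, 16, 13, 10, 14, 12, 9] needs 3 colors (χ ≥ 3).
Vertex 11 is adjacent to every vertex of [9, 10, 12, 13, 14, 15, 16], which already need 3 colors among themselves, so 11 needs a new color (χ ≥ 4).
The coloring below uses 4 colors, so χ(G) = 4.
A valid 4-coloring: color 1: [11]; color 2: [12, 13, 15]; color 3: [9, 10, 16]; color 4: [14].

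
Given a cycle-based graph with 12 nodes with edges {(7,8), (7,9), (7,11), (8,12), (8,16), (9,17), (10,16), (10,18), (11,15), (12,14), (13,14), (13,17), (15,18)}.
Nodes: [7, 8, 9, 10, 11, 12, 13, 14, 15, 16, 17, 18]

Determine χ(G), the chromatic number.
χ(G) = 3

Clique number ω(G) = 2 (lower bound: χ ≥ ω).
Odd cycle [16, 10, 18, 15, 11, 7, 8] needs 3 colors (χ ≥ 3).
The coloring below uses 3 colors, so χ(G) = 3.
A valid 3-coloring: color 1: [8, 10, 14, 15, 17]; color 2: [7, 12, 13, 16, 18]; color 3: [9, 11].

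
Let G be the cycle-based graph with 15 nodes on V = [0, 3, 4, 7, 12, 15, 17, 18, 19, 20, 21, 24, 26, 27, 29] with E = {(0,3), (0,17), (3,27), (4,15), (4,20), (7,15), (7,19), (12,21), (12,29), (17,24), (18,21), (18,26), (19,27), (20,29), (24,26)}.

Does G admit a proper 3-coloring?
A valid 3-coloring: color 1: [3, 12, 15, 17, 19, 20, 26]; color 2: [0, 4, 7, 18, 24, 27, 29]; color 3: [21].
(χ(G) = 3 ≤ 3.)

Yes, G is 3-colorable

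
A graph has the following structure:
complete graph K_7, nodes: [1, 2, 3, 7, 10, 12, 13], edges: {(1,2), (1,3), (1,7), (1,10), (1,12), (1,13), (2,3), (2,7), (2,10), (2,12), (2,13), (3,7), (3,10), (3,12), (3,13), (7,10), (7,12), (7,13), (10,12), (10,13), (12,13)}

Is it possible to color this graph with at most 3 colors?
No, G is not 3-colorable

The clique on vertices [1, 2, 3, 7, 10, 12, 13] has size 7 > 3, so it alone needs 7 colors.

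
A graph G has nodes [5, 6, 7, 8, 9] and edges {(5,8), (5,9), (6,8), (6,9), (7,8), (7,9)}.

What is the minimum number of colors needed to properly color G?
χ(G) = 2

Clique number ω(G) = 2 (lower bound: χ ≥ ω).
The graph is bipartite (no odd cycle), so 2 colors suffice: χ(G) = 2.
A valid 2-coloring: color 1: [8, 9]; color 2: [5, 6, 7].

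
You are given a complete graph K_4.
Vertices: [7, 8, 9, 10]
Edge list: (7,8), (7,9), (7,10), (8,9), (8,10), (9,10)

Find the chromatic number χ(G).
Clique number ω(G) = 4 (lower bound: χ ≥ ω).
The clique on [7, 8, 9, 10] has size 4, forcing χ ≥ 4, and the coloring below uses 4 colors, so χ(G) = 4.
A valid 4-coloring: color 1: [7]; color 2: [10]; color 3: [8]; color 4: [9].

χ(G) = 4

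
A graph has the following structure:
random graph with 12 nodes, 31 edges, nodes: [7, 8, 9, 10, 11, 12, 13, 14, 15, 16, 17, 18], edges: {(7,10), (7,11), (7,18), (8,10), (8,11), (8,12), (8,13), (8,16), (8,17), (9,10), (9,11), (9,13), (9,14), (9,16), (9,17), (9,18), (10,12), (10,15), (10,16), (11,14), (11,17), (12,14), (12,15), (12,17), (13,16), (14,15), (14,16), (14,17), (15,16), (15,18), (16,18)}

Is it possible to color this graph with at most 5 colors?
A valid 5-coloring: color 1: [11, 12, 16]; color 2: [7, 8, 9, 15]; color 3: [10, 13, 14, 18]; color 4: [17].
(χ(G) = 4 ≤ 5.)

Yes, G is 5-colorable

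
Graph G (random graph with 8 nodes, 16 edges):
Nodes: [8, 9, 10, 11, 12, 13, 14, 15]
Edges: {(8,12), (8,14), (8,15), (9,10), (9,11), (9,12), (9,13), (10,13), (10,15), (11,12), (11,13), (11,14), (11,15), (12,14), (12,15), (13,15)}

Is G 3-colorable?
A valid 3-coloring: color 1: [9, 14, 15]; color 2: [8, 10, 11]; color 3: [12, 13].
(χ(G) = 3 ≤ 3.)

Yes, G is 3-colorable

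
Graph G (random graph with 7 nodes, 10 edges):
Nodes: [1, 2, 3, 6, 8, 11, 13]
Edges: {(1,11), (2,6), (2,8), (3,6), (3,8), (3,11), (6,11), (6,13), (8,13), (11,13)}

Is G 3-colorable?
A valid 3-coloring: color 1: [8, 11]; color 2: [1, 6]; color 3: [2, 3, 13].
(χ(G) = 3 ≤ 3.)

Yes, G is 3-colorable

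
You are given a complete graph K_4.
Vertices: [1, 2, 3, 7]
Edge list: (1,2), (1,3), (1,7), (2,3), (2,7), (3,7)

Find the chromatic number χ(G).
Clique number ω(G) = 4 (lower bound: χ ≥ ω).
The clique on [1, 2, 3, 7] has size 4, forcing χ ≥ 4, and the coloring below uses 4 colors, so χ(G) = 4.
A valid 4-coloring: color 1: [1]; color 2: [7]; color 3: [2]; color 4: [3].

χ(G) = 4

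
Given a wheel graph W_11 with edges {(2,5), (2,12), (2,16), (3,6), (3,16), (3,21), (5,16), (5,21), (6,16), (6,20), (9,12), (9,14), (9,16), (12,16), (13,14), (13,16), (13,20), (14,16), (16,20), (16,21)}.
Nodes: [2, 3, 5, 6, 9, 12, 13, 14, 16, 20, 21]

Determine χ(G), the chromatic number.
Clique number ω(G) = 3 (lower bound: χ ≥ ω).
The clique on [2, 12, 16] has size 3, forcing χ ≥ 3, and the coloring below uses 3 colors, so χ(G) = 3.
A valid 3-coloring: color 1: [16]; color 2: [3, 5, 12, 14, 20]; color 3: [2, 6, 9, 13, 21].

χ(G) = 3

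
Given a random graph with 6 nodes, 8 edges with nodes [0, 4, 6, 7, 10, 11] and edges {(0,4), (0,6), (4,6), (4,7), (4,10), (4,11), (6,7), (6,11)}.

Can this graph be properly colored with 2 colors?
No, G is not 2-colorable

The clique on vertices [0, 4, 6] has size 3 > 2, so it alone needs 3 colors.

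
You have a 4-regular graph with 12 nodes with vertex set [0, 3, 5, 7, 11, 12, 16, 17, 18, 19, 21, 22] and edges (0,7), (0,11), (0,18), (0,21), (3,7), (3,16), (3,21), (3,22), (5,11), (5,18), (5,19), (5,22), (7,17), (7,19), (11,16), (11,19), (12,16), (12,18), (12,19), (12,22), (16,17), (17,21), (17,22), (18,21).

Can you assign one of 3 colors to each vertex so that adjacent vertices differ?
Yes, G is 3-colorable

A valid 3-coloring: color 1: [5, 7, 12, 21]; color 2: [3, 11, 17, 18]; color 3: [0, 16, 19, 22].
(χ(G) = 3 ≤ 3.)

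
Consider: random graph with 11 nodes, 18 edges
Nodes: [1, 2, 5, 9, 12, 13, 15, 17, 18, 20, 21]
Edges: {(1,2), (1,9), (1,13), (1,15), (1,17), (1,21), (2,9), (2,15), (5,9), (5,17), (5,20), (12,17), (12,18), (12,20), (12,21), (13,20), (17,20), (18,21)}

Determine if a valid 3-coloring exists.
A valid 3-coloring: color 1: [1, 18, 20]; color 2: [9, 13, 15, 17, 21]; color 3: [2, 5, 12].
(χ(G) = 3 ≤ 3.)

Yes, G is 3-colorable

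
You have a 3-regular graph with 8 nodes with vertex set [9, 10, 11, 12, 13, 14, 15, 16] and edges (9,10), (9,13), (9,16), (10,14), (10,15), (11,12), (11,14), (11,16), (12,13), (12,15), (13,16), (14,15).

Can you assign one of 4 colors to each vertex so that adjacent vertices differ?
Yes, G is 4-colorable

A valid 4-coloring: color 1: [10, 11, 13]; color 2: [12, 14, 16]; color 3: [9, 15].
(χ(G) = 3 ≤ 4.)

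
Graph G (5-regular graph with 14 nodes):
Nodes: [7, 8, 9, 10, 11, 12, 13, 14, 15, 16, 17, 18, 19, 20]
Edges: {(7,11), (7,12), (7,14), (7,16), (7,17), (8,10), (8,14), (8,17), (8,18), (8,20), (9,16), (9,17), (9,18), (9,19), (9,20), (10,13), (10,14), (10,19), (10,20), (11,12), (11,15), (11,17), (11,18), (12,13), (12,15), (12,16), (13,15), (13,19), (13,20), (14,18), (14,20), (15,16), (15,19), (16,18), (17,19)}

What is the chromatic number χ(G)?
Clique number ω(G) = 4 (lower bound: χ ≥ ω).
The clique on [8, 10, 14, 20] has size 4, forcing χ ≥ 4, and the coloring below uses 4 colors, so χ(G) = 4.
A valid 4-coloring: color 1: [7, 10, 15, 18]; color 2: [11, 16, 19, 20]; color 3: [8, 9, 12]; color 4: [13, 14, 17].

χ(G) = 4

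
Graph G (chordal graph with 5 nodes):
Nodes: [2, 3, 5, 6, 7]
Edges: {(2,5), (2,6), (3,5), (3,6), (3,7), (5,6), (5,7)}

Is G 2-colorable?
No, G is not 2-colorable

The clique on vertices [2, 5, 6] has size 3 > 2, so it alone needs 3 colors.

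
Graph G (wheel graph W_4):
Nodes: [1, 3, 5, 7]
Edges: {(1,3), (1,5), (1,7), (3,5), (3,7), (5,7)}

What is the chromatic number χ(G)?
Clique number ω(G) = 4 (lower bound: χ ≥ ω).
The clique on [1, 3, 5, 7] has size 4, forcing χ ≥ 4, and the coloring below uses 4 colors, so χ(G) = 4.
A valid 4-coloring: color 1: [5]; color 2: [1]; color 3: [3]; color 4: [7].

χ(G) = 4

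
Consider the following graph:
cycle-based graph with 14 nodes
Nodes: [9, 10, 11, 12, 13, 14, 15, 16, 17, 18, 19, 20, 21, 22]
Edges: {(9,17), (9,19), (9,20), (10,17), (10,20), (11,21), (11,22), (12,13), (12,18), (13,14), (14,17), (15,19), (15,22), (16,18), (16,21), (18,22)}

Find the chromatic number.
Clique number ω(G) = 2 (lower bound: χ ≥ ω).
Odd cycle [11, 21, 16, 18, 22] needs 3 colors (χ ≥ 3).
The coloring below uses 3 colors, so χ(G) = 3.
A valid 3-coloring: color 1: [9, 10, 11, 13, 15, 18]; color 2: [12, 17, 19, 20, 21, 22]; color 3: [14, 16].

χ(G) = 3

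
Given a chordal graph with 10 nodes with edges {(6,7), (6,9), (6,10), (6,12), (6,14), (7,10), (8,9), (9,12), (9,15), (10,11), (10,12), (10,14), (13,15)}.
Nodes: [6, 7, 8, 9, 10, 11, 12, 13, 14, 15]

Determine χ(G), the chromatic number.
Clique number ω(G) = 3 (lower bound: χ ≥ ω).
The clique on [6, 9, 12] has size 3, forcing χ ≥ 3, and the coloring below uses 3 colors, so χ(G) = 3.
A valid 3-coloring: color 1: [6, 8, 11, 15]; color 2: [9, 10, 13]; color 3: [7, 12, 14].

χ(G) = 3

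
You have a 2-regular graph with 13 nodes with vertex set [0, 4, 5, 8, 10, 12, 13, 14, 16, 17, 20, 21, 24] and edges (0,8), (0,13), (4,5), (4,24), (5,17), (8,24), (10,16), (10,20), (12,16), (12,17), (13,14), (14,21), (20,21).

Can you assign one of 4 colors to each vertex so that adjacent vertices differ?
A valid 4-coloring: color 1: [0, 5, 12, 14, 20, 24]; color 2: [4, 8, 13, 16, 17, 21]; color 3: [10].
(χ(G) = 3 ≤ 4.)

Yes, G is 4-colorable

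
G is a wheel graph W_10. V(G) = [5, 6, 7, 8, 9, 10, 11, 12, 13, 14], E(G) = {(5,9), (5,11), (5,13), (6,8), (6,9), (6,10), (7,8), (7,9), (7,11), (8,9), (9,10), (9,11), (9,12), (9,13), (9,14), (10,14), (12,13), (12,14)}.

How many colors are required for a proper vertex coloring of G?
χ(G) = 4

Clique number ω(G) = 3 (lower bound: χ ≥ ω).
Odd cycle [7, 8, 6, 10, 14, 12, 13, 5, 11] needs 3 colors (χ ≥ 3).
Vertex 9 is adjacent to every vertex of [5, 6, 7, 8, 10, 11, 12, 13, 14], which already need 3 colors among themselves, so 9 needs a new color (χ ≥ 4).
The coloring below uses 4 colors, so χ(G) = 4.
A valid 4-coloring: color 1: [9]; color 2: [5, 6, 7, 14]; color 3: [8, 10, 11, 12]; color 4: [13].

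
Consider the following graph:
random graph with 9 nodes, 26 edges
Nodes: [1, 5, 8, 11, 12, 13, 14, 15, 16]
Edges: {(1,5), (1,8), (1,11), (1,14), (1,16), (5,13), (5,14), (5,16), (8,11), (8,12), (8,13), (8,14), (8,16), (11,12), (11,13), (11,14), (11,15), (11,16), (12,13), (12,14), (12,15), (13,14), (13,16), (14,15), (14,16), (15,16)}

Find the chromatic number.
Clique number ω(G) = 5 (lower bound: χ ≥ ω).
The clique on [1, 8, 11, 14, 16] has size 5, forcing χ ≥ 5, and the coloring below uses 5 colors, so χ(G) = 5.
A valid 5-coloring: color 1: [14]; color 2: [5, 11]; color 3: [12, 16]; color 4: [8, 15]; color 5: [1, 13].

χ(G) = 5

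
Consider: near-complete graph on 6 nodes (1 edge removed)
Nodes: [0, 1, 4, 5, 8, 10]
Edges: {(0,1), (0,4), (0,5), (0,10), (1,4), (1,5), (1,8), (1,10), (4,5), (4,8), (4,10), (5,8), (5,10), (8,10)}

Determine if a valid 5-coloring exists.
Yes, G is 5-colorable

A valid 5-coloring: color 1: [5]; color 2: [1]; color 3: [10]; color 4: [4]; color 5: [0, 8].
(χ(G) = 5 ≤ 5.)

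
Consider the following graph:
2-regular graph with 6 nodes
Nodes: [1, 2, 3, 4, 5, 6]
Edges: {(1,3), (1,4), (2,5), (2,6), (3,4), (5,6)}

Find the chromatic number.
χ(G) = 3

Clique number ω(G) = 3 (lower bound: χ ≥ ω).
The clique on [1, 3, 4] has size 3, forcing χ ≥ 3, and the coloring below uses 3 colors, so χ(G) = 3.
A valid 3-coloring: color 1: [3, 5]; color 2: [2, 4]; color 3: [1, 6].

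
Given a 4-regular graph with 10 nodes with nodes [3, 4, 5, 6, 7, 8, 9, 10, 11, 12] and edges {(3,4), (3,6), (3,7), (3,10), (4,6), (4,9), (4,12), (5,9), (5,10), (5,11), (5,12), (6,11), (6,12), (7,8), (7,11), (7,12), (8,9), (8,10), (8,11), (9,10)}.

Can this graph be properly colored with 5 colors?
Yes, G is 5-colorable

A valid 5-coloring: color 1: [6, 7, 10]; color 2: [3, 9, 11, 12]; color 3: [4, 5, 8].
(χ(G) = 3 ≤ 5.)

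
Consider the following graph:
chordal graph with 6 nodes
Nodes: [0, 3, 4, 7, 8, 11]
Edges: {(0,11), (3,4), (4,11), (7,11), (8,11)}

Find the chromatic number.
Clique number ω(G) = 2 (lower bound: χ ≥ ω).
The graph is bipartite (no odd cycle), so 2 colors suffice: χ(G) = 2.
A valid 2-coloring: color 1: [3, 11]; color 2: [0, 4, 7, 8].

χ(G) = 2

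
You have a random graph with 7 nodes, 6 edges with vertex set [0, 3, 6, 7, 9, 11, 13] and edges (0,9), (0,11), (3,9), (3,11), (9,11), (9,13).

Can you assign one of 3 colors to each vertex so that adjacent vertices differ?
A valid 3-coloring: color 1: [6, 7, 9]; color 2: [11, 13]; color 3: [0, 3].
(χ(G) = 3 ≤ 3.)

Yes, G is 3-colorable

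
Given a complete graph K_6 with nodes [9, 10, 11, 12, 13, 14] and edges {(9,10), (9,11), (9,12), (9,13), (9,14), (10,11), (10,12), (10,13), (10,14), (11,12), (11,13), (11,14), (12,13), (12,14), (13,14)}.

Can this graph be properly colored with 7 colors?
Yes, G is 7-colorable

A valid 7-coloring: color 1: [11]; color 2: [12]; color 3: [9]; color 4: [14]; color 5: [13]; color 6: [10].
(χ(G) = 6 ≤ 7.)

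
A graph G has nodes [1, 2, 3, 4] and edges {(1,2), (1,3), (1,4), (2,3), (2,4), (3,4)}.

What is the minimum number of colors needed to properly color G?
χ(G) = 4

Clique number ω(G) = 4 (lower bound: χ ≥ ω).
The clique on [1, 2, 3, 4] has size 4, forcing χ ≥ 4, and the coloring below uses 4 colors, so χ(G) = 4.
A valid 4-coloring: color 1: [2]; color 2: [3]; color 3: [1]; color 4: [4].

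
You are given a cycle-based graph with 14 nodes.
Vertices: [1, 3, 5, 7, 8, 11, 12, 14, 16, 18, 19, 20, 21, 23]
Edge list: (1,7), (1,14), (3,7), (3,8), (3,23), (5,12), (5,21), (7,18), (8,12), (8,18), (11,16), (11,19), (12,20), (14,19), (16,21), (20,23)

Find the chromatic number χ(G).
χ(G) = 3

Clique number ω(G) = 2 (lower bound: χ ≥ ω).
Odd cycle [20, 23, 3, 8, 12] needs 3 colors (χ ≥ 3).
The coloring below uses 3 colors, so χ(G) = 3.
A valid 3-coloring: color 1: [7, 8, 11, 14, 20, 21]; color 2: [1, 3, 12, 16, 18, 19]; color 3: [5, 23].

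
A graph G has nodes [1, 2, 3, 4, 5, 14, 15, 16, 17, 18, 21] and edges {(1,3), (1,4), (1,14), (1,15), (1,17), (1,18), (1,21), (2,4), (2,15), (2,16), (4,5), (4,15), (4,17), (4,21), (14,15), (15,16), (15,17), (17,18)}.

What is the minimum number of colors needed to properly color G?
Clique number ω(G) = 4 (lower bound: χ ≥ ω).
The clique on [1, 4, 15, 17] has size 4, forcing χ ≥ 4, and the coloring below uses 4 colors, so χ(G) = 4.
A valid 4-coloring: color 1: [1, 2, 5]; color 2: [3, 15, 18, 21]; color 3: [4, 14, 16]; color 4: [17].

χ(G) = 4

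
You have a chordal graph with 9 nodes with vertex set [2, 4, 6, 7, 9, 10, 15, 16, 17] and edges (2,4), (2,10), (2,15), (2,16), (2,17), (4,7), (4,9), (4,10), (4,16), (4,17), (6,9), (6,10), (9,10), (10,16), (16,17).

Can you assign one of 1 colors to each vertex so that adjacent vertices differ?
No, G is not 1-colorable

The clique on vertices [2, 4, 16, 17] has size 4 > 1, so it alone needs 4 colors.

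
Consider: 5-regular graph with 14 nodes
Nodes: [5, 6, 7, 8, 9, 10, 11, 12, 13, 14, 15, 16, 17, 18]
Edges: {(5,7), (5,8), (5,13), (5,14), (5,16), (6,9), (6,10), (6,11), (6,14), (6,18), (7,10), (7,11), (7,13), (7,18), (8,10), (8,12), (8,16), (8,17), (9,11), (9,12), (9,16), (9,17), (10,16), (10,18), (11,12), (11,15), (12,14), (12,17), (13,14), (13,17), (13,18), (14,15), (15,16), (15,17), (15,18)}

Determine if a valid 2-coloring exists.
The clique on vertices [5, 8, 16] has size 3 > 2, so it alone needs 3 colors.

No, G is not 2-colorable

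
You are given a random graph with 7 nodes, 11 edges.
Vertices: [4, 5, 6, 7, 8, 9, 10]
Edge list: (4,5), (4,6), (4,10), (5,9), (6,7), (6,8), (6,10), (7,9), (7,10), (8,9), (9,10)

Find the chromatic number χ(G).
χ(G) = 3

Clique number ω(G) = 3 (lower bound: χ ≥ ω).
The clique on [7, 9, 10] has size 3, forcing χ ≥ 3, and the coloring below uses 3 colors, so χ(G) = 3.
A valid 3-coloring: color 1: [5, 8, 10]; color 2: [6, 9]; color 3: [4, 7].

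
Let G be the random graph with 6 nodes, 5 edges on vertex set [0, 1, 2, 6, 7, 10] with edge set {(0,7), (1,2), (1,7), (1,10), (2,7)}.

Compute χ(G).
Clique number ω(G) = 3 (lower bound: χ ≥ ω).
The clique on [1, 2, 7] has size 3, forcing χ ≥ 3, and the coloring below uses 3 colors, so χ(G) = 3.
A valid 3-coloring: color 1: [6, 7, 10]; color 2: [0, 1]; color 3: [2].

χ(G) = 3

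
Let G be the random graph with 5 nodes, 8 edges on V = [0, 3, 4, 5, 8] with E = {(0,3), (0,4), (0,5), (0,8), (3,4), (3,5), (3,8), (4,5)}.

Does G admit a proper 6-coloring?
A valid 6-coloring: color 1: [3]; color 2: [0]; color 3: [5, 8]; color 4: [4].
(χ(G) = 4 ≤ 6.)

Yes, G is 6-colorable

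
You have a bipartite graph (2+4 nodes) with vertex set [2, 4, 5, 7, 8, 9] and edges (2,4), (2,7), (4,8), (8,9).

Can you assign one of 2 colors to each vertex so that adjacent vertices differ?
A valid 2-coloring: color 1: [2, 5, 8]; color 2: [4, 7, 9].
(χ(G) = 2 ≤ 2.)

Yes, G is 2-colorable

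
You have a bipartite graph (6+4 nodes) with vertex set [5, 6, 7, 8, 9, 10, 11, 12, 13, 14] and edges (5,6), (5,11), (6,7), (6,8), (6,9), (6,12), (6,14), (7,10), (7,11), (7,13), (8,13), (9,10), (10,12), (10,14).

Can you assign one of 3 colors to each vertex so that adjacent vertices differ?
Yes, G is 3-colorable

A valid 3-coloring: color 1: [6, 10, 11, 13]; color 2: [5, 7, 8, 9, 12, 14].
(χ(G) = 2 ≤ 3.)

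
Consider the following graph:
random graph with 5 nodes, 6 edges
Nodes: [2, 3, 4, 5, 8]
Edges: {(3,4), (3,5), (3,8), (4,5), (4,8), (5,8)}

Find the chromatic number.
χ(G) = 4

Clique number ω(G) = 4 (lower bound: χ ≥ ω).
The clique on [3, 4, 5, 8] has size 4, forcing χ ≥ 4, and the coloring below uses 4 colors, so χ(G) = 4.
A valid 4-coloring: color 1: [2, 5]; color 2: [4]; color 3: [3]; color 4: [8].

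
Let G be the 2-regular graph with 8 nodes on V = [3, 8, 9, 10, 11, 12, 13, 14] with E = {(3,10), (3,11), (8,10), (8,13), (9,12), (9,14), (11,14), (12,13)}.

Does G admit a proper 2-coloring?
A valid 2-coloring: color 1: [3, 8, 12, 14]; color 2: [9, 10, 11, 13].
(χ(G) = 2 ≤ 2.)

Yes, G is 2-colorable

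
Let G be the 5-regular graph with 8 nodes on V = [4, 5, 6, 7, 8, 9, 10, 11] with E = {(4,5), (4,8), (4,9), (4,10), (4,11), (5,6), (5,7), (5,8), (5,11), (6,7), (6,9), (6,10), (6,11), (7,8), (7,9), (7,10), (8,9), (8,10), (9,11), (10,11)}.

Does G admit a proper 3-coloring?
Odd cycle [11, 4, 8, 7, 6] needs 3 colors (χ ≥ 3).
Vertex 5 is adjacent to every vertex of [4, 6, 7, 8, 11], which already need 3 colors among themselves, so 5 needs a new color (χ ≥ 4).
Hence χ(G) ≥ 4 > 3, so no proper 3-coloring exists.

No, G is not 3-colorable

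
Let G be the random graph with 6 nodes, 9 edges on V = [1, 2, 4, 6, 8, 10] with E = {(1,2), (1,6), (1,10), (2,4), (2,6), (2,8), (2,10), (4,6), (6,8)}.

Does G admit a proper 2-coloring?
No, G is not 2-colorable

The clique on vertices [1, 2, 10] has size 3 > 2, so it alone needs 3 colors.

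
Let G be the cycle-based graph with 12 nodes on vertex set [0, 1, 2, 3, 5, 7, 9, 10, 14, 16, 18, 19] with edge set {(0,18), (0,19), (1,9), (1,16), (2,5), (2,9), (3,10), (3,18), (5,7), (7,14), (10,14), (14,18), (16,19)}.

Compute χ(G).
χ(G) = 2

Clique number ω(G) = 2 (lower bound: χ ≥ ω).
The graph is bipartite (no odd cycle), so 2 colors suffice: χ(G) = 2.
A valid 2-coloring: color 1: [0, 3, 5, 9, 14, 16]; color 2: [1, 2, 7, 10, 18, 19].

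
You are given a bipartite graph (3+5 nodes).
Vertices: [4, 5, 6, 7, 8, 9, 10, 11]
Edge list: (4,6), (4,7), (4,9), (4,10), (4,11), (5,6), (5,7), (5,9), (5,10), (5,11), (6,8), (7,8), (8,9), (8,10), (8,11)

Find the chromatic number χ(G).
Clique number ω(G) = 2 (lower bound: χ ≥ ω).
The graph is bipartite (no odd cycle), so 2 colors suffice: χ(G) = 2.
A valid 2-coloring: color 1: [4, 5, 8]; color 2: [6, 7, 9, 10, 11].

χ(G) = 2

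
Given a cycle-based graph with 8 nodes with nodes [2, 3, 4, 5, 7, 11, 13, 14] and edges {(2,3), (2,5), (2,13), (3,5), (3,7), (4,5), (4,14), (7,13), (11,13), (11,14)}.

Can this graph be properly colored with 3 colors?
Yes, G is 3-colorable

A valid 3-coloring: color 1: [5, 13, 14]; color 2: [2, 4, 7, 11]; color 3: [3].
(χ(G) = 3 ≤ 3.)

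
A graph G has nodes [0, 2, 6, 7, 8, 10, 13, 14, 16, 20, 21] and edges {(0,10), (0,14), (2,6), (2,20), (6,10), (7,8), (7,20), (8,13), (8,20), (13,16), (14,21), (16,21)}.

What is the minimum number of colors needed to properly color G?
χ(G) = 3

Clique number ω(G) = 3 (lower bound: χ ≥ ω).
The clique on [7, 8, 20] has size 3, forcing χ ≥ 3, and the coloring below uses 3 colors, so χ(G) = 3.
A valid 3-coloring: color 1: [0, 6, 13, 20, 21]; color 2: [2, 8, 10, 14, 16]; color 3: [7].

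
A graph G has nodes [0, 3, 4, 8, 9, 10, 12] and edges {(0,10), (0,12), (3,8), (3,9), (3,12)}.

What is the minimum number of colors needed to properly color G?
χ(G) = 2

Clique number ω(G) = 2 (lower bound: χ ≥ ω).
The graph is bipartite (no odd cycle), so 2 colors suffice: χ(G) = 2.
A valid 2-coloring: color 1: [0, 3, 4]; color 2: [8, 9, 10, 12].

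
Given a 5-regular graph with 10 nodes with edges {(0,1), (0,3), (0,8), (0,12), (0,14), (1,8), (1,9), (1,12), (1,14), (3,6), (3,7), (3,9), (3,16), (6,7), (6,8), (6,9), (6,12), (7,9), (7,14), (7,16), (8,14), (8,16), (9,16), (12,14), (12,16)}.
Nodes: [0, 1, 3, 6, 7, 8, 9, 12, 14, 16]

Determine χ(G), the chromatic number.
χ(G) = 4

Clique number ω(G) = 4 (lower bound: χ ≥ ω).
The clique on [0, 1, 8, 14] has size 4, forcing χ ≥ 4, and the coloring below uses 4 colors, so χ(G) = 4.
A valid 4-coloring: color 1: [6, 14, 16]; color 2: [3, 8, 12]; color 3: [1, 7]; color 4: [0, 9].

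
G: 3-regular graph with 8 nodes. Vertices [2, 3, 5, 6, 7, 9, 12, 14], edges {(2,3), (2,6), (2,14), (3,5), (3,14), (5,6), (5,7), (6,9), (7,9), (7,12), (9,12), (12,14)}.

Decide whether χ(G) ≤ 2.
No, G is not 2-colorable

The clique on vertices [2, 3, 14] has size 3 > 2, so it alone needs 3 colors.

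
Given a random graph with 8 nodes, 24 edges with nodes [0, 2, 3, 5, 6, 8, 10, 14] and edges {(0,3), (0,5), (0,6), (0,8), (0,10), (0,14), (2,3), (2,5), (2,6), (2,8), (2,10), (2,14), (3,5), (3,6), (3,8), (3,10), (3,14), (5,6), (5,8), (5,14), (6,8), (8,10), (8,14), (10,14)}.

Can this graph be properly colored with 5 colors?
Yes, G is 5-colorable

A valid 5-coloring: color 1: [3]; color 2: [8]; color 3: [0, 2]; color 4: [5, 10]; color 5: [6, 14].
(χ(G) = 5 ≤ 5.)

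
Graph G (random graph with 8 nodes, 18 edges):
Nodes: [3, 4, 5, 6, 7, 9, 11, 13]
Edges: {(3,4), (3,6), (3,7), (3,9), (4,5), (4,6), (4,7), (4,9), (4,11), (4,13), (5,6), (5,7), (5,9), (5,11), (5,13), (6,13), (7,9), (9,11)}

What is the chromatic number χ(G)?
Clique number ω(G) = 4 (lower bound: χ ≥ ω).
The clique on [3, 4, 7, 9] has size 4, forcing χ ≥ 4, and the coloring below uses 4 colors, so χ(G) = 4.
A valid 4-coloring: color 1: [4]; color 2: [3, 5]; color 3: [9, 13]; color 4: [6, 7, 11].

χ(G) = 4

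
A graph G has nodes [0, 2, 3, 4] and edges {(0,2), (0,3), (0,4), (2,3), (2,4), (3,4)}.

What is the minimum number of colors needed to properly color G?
Clique number ω(G) = 4 (lower bound: χ ≥ ω).
The clique on [0, 2, 3, 4] has size 4, forcing χ ≥ 4, and the coloring below uses 4 colors, so χ(G) = 4.
A valid 4-coloring: color 1: [2]; color 2: [3]; color 3: [0]; color 4: [4].

χ(G) = 4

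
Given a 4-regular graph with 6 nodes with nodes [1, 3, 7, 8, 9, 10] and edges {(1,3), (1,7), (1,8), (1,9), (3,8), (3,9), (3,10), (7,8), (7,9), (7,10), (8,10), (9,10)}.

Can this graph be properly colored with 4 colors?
Yes, G is 4-colorable

A valid 4-coloring: color 1: [8, 9]; color 2: [1, 10]; color 3: [3, 7].
(χ(G) = 3 ≤ 4.)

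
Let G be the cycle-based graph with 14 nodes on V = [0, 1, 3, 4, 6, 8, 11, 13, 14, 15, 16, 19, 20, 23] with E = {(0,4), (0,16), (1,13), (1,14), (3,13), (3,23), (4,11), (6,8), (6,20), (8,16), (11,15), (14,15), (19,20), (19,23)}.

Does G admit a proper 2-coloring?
A valid 2-coloring: color 1: [0, 8, 11, 13, 14, 20, 23]; color 2: [1, 3, 4, 6, 15, 16, 19].
(χ(G) = 2 ≤ 2.)

Yes, G is 2-colorable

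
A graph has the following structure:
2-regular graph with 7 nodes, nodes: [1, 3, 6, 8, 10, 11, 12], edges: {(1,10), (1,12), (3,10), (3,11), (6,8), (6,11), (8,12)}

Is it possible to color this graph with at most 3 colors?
A valid 3-coloring: color 1: [8, 10, 11]; color 2: [3, 6, 12]; color 3: [1].
(χ(G) = 3 ≤ 3.)

Yes, G is 3-colorable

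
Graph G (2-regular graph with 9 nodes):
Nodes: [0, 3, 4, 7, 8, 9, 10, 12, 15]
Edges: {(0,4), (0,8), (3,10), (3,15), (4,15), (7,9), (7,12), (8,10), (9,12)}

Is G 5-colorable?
A valid 5-coloring: color 1: [0, 7, 10, 15]; color 2: [3, 4, 8, 9]; color 3: [12].
(χ(G) = 3 ≤ 5.)

Yes, G is 5-colorable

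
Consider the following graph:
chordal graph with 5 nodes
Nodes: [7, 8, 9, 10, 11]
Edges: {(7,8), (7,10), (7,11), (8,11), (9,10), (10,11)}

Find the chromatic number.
χ(G) = 3

Clique number ω(G) = 3 (lower bound: χ ≥ ω).
The clique on [7, 8, 11] has size 3, forcing χ ≥ 3, and the coloring below uses 3 colors, so χ(G) = 3.
A valid 3-coloring: color 1: [8, 10]; color 2: [7, 9]; color 3: [11].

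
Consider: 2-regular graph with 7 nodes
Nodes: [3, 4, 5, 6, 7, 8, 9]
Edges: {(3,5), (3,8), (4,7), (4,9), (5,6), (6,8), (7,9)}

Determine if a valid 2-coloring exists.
The clique on vertices [4, 7, 9] has size 3 > 2, so it alone needs 3 colors.

No, G is not 2-colorable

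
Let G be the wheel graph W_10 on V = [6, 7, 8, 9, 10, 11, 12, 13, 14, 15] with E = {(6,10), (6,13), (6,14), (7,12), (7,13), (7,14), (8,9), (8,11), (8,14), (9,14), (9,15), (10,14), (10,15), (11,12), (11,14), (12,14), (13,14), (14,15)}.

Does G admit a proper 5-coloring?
A valid 5-coloring: color 1: [14]; color 2: [8, 12, 13, 15]; color 3: [6, 7, 9, 11]; color 4: [10].
(χ(G) = 4 ≤ 5.)

Yes, G is 5-colorable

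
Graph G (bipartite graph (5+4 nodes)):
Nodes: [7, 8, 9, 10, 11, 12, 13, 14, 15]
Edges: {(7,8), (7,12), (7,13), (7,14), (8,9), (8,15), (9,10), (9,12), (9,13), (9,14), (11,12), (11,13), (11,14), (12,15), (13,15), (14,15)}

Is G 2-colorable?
Yes, G is 2-colorable

A valid 2-coloring: color 1: [7, 9, 11, 15]; color 2: [8, 10, 12, 13, 14].
(χ(G) = 2 ≤ 2.)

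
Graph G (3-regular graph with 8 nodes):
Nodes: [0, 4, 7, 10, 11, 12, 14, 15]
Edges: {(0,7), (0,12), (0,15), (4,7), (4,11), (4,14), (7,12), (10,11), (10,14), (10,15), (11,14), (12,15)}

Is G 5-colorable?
Yes, G is 5-colorable

A valid 5-coloring: color 1: [7, 11, 15]; color 2: [0, 14]; color 3: [4, 10, 12].
(χ(G) = 3 ≤ 5.)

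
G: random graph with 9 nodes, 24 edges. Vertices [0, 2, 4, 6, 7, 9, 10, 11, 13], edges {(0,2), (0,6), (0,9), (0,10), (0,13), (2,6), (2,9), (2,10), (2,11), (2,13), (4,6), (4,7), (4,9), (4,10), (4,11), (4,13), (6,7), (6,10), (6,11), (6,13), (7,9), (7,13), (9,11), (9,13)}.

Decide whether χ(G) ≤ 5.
Yes, G is 5-colorable

A valid 5-coloring: color 1: [6, 9]; color 2: [2, 4]; color 3: [10, 11, 13]; color 4: [0, 7].
(χ(G) = 4 ≤ 5.)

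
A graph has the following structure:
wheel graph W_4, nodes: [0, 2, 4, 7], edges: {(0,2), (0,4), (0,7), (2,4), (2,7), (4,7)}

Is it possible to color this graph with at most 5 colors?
A valid 5-coloring: color 1: [0]; color 2: [7]; color 3: [2]; color 4: [4].
(χ(G) = 4 ≤ 5.)

Yes, G is 5-colorable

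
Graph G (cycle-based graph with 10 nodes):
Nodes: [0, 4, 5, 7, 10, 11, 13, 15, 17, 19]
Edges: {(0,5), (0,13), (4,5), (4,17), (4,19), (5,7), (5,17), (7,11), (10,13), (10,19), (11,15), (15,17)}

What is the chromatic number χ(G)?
χ(G) = 3

Clique number ω(G) = 3 (lower bound: χ ≥ ω).
The clique on [4, 5, 17] has size 3, forcing χ ≥ 3, and the coloring below uses 3 colors, so χ(G) = 3.
A valid 3-coloring: color 1: [5, 11, 13, 19]; color 2: [0, 7, 10, 17]; color 3: [4, 15].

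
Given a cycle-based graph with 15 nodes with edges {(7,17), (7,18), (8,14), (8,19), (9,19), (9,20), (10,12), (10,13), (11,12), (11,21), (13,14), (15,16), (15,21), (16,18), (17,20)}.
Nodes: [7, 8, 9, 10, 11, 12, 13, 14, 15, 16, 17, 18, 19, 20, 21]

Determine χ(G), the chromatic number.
χ(G) = 3

Clique number ω(G) = 2 (lower bound: χ ≥ ω).
Odd cycle [13, 14, 8, 19, 9, 20, 17, 7, 18, 16, 15, 21, 11, 12, 10] needs 3 colors (χ ≥ 3).
The coloring below uses 3 colors, so χ(G) = 3.
A valid 3-coloring: color 1: [8, 9, 12, 13, 15, 17, 18]; color 2: [7, 10, 14, 16, 19, 20, 21]; color 3: [11].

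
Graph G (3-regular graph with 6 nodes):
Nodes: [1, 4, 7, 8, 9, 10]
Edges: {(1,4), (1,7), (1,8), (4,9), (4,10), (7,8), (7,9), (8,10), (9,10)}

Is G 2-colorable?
The clique on vertices [1, 7, 8] has size 3 > 2, so it alone needs 3 colors.

No, G is not 2-colorable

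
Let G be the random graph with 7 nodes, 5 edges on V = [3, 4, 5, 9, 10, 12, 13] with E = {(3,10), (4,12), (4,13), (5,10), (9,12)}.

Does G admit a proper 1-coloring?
Edge (3,10) forces its endpoints to differ, so 1 color is not enough.

No, G is not 1-colorable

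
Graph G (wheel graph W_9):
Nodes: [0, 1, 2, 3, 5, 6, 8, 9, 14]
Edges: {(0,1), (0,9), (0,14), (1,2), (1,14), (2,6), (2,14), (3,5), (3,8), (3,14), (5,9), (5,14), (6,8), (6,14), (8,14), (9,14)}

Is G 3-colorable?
Yes, G is 3-colorable

A valid 3-coloring: color 1: [14]; color 2: [0, 2, 5, 8]; color 3: [1, 3, 6, 9].
(χ(G) = 3 ≤ 3.)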